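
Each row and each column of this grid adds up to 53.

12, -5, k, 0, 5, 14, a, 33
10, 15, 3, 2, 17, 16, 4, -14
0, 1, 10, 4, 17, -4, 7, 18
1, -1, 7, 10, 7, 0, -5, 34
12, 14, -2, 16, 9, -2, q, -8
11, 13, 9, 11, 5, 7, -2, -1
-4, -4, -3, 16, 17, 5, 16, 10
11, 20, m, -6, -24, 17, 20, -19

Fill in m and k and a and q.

m = 34, k = -5, a = -1, q = 14

Row 5 has 12 + 14 − 2 + 16 + 9 − 2 − 8 = 39; the blank must be 53 − 39 = 14.
Row 8 has 11 + 20 − 6 − 24 + 17 + 20 − 19 = 19; the blank must be 53 − 19 = 34.
Column 3 has 3 + 10 + 7 − 2 + 9 − 3 + 34 = 58; the blank must be 53 − 58 = -5.
Row 1 has 12 − 5 − 5 + 0 + 5 + 14 + 33 = 54; the blank must be 53 − 54 = -1.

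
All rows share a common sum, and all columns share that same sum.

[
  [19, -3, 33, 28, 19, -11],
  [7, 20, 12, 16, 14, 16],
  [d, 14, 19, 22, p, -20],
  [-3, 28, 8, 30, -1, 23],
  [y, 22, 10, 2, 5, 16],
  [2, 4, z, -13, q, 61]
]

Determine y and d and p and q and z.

y = 30, d = 30, p = 20, q = 28, z = 3

Rows 1 and 2 both sum to 85, so that's the common total.
Row 5 has 22 + 10 + 2 + 5 + 16 = 55; the blank must be 85 − 55 = 30.
Column 1 has 19 + 7 − 3 + 30 + 2 = 55; the blank must be 85 − 55 = 30.
Row 3 has 30 + 14 + 19 + 22 − 20 = 65; the blank must be 85 − 65 = 20.
Column 5 has 19 + 14 + 20 − 1 + 5 = 57; the blank must be 85 − 57 = 28.
Row 6 has 2 + 4 − 13 + 28 + 61 = 82; the blank must be 85 − 82 = 3.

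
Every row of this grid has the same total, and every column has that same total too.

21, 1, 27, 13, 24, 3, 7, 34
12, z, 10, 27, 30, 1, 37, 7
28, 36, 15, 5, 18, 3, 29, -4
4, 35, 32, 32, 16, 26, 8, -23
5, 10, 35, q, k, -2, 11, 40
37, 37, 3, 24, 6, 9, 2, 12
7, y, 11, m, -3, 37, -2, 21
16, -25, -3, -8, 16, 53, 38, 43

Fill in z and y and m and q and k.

z = 6, y = 30, m = 29, q = 8, k = 23

Rows 1 and 3 both sum to 130, so that's the common total.
The known cells in column 5 total 107, leaving 130 − 107 = 23 for the blank.
The known cells in row 5 total 122, leaving 130 − 122 = 8 for the blank.
The known cells in row 2 total 124, leaving 130 − 124 = 6 for the blank.
The known cells in column 2 total 100, leaving 130 − 100 = 30 for the blank.
The known cells in row 7 total 101, leaving 130 − 101 = 29 for the blank.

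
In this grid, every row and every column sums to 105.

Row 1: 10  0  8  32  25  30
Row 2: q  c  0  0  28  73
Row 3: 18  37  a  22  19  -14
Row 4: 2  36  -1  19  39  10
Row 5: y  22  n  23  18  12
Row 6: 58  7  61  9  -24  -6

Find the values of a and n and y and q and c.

Column 2: 0 + 37 + 36 + 22 + 7 = 102, so its missing entry is 105 − 102 = 3.
Row 3: 18 + 37 + 22 + 19 − 14 = 82, so its missing entry is 105 − 82 = 23.
Column 3: 8 + 0 + 23 − 1 + 61 = 91, so its missing entry is 105 − 91 = 14.
Row 5: 22 + 14 + 23 + 18 + 12 = 89, so its missing entry is 105 − 89 = 16.
Row 2: 3 + 0 + 0 + 28 + 73 = 104, so its missing entry is 105 − 104 = 1.

a = 23, n = 14, y = 16, q = 1, c = 3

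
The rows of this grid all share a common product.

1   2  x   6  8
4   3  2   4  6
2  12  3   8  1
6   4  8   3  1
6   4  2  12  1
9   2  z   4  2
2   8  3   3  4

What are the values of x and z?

Rows 3 and 4 each multiply to 576, so every row has product 576.
Row 1: 1×2×6×8 = 96, so the missing entry is 576 ÷ 96 = 6.
Row 6: 9×2×4×2 = 144, so the missing entry is 576 ÷ 144 = 4.

x = 6, z = 4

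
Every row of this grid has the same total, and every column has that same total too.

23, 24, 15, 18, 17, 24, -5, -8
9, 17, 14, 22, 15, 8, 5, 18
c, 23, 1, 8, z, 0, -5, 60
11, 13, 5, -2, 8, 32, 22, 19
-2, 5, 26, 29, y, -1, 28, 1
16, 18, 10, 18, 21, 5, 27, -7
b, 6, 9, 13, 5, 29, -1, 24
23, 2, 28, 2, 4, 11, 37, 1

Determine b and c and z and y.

Rows 1 and 2 both sum to 108, so that's the common total.
Row 5 has -2 + 5 + 26 + 29 − 1 + 28 + 1 = 86; the blank must be 108 − 86 = 22.
Column 5 has 17 + 15 + 8 + 22 + 21 + 5 + 4 = 92; the blank must be 108 − 92 = 16.
Row 3 has 23 + 1 + 8 + 16 + 0 − 5 + 60 = 103; the blank must be 108 − 103 = 5.
Row 7 has 6 + 9 + 13 + 5 + 29 − 1 + 24 = 85; the blank must be 108 − 85 = 23.

b = 23, c = 5, z = 16, y = 22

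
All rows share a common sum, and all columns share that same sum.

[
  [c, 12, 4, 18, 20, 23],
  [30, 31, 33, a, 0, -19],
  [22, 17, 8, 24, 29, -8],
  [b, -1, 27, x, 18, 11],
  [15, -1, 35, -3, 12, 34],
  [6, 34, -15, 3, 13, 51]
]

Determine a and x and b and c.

Rows 3 and 5 both sum to 92, so that's the common total.
Row 1: 12 + 4 + 18 + 20 + 23 = 77, so its missing entry is 92 − 77 = 15.
Row 2: 30 + 31 + 33 + 0 − 19 = 75, so its missing entry is 92 − 75 = 17.
Column 4: 18 + 17 + 24 − 3 + 3 = 59, so its missing entry is 92 − 59 = 33.
Row 4: -1 + 27 + 33 + 18 + 11 = 88, so its missing entry is 92 − 88 = 4.

a = 17, x = 33, b = 4, c = 15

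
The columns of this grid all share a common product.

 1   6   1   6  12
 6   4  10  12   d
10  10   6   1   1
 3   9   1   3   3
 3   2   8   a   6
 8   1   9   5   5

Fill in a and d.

Columns 2 and 3 each multiply to 4320, so every column has product 4320.
Column 4: 6×12×1×3×5 = 1080, so the missing entry is 4320 ÷ 1080 = 4.
Column 5: 12×1×3×6×5 = 1080, so the missing entry is 4320 ÷ 1080 = 4.

a = 4, d = 4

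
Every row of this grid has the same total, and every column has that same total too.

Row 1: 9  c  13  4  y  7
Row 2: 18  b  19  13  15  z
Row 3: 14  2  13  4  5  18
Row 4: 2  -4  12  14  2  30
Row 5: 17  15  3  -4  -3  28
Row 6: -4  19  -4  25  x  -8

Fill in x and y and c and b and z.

x = 28, y = 9, c = 14, b = 10, z = -19

Rows 3 and 4 both sum to 56, so that's the common total.
The known cells in column 6 total 75, leaving 56 − 75 = -19 for the blank.
The known cells in row 6 total 28, leaving 56 − 28 = 28 for the blank.
The known cells in column 5 total 47, leaving 56 − 47 = 9 for the blank.
The known cells in row 1 total 42, leaving 56 − 42 = 14 for the blank.
The known cells in row 2 total 46, leaving 56 − 46 = 10 for the blank.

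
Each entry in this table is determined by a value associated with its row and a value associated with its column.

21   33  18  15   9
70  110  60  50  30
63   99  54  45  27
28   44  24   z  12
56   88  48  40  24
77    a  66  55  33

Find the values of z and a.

z = 20, a = 121

Each row is a constant multiple of every other row — this is a multiplication table with the headers hidden.
Row 4 is 28/21 = 4/3 times row 1, so its entry in column 4 is 15 × 4/3 = 20.
Row 6 is 77/21 = 11/3 times row 1, so its entry in column 2 is 33 × 11/3 = 121.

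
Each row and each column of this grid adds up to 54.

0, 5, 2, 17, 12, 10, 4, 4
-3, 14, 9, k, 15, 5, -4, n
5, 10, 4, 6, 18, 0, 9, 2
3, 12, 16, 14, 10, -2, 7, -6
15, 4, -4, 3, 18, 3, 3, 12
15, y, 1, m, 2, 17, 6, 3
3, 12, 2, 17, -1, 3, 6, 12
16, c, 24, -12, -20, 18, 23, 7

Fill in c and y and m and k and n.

c = -2, y = -1, m = 11, k = -2, n = 20

Row 8 has 16 + 24 − 12 − 20 + 18 + 23 + 7 = 56; the blank must be 54 − 56 = -2.
Column 2 has 5 + 14 + 10 + 12 + 4 + 12 − 2 = 55; the blank must be 54 − 55 = -1.
Column 8 has 4 + 2 − 6 + 12 + 3 + 12 + 7 = 34; the blank must be 54 − 34 = 20.
Row 6 has 15 − 1 + 1 + 2 + 17 + 6 + 3 = 43; the blank must be 54 − 43 = 11.
Row 2 has -3 + 14 + 9 + 15 + 5 − 4 + 20 = 56; the blank must be 54 − 56 = -2.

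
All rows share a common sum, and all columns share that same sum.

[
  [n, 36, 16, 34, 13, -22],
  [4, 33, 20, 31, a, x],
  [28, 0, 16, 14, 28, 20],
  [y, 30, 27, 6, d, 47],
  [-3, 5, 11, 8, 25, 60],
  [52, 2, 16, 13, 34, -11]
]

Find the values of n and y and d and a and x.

n = 29, y = -4, d = 0, a = 6, x = 12

Rows 3 and 5 both sum to 106, so that's the common total.
Column 6: -22 + 20 + 47 + 60 − 11 = 94, so its missing entry is 106 − 94 = 12.
Row 1: 36 + 16 + 34 + 13 − 22 = 77, so its missing entry is 106 − 77 = 29.
Row 2: 4 + 33 + 20 + 31 + 12 = 100, so its missing entry is 106 − 100 = 6.
Column 5: 13 + 6 + 28 + 25 + 34 = 106, so its missing entry is 106 − 106 = 0.
Row 4: 30 + 27 + 6 + 0 + 47 = 110, so its missing entry is 106 − 110 = -4.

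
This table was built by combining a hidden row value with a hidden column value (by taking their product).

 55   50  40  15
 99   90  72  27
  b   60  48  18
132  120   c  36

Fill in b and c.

Each row is a constant multiple of every other row — this is a multiplication table with the headers hidden.
Row 3 is 18/15 = 6/5 times row 1, so its entry in column 1 is 55 × 6/5 = 66.
Row 4 is 36/15 = 12/5 times row 1, so its entry in column 3 is 40 × 12/5 = 96.

b = 66, c = 96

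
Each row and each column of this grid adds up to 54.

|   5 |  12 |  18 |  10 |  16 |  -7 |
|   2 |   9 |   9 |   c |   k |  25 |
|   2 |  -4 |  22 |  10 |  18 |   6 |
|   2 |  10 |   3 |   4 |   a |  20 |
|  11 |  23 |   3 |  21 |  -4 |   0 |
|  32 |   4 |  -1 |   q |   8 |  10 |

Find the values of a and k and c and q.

The known cells in row 6 total 53, leaving 54 − 53 = 1 for the blank.
The known cells in column 4 total 46, leaving 54 − 46 = 8 for the blank.
The known cells in row 4 total 39, leaving 54 − 39 = 15 for the blank.
The known cells in row 2 total 53, leaving 54 − 53 = 1 for the blank.

a = 15, k = 1, c = 8, q = 1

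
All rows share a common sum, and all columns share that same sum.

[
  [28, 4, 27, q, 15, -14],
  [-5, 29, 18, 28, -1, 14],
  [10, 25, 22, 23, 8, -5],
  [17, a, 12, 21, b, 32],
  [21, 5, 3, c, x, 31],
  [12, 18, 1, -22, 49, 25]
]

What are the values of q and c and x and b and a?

q = 23, c = 10, x = 13, b = -1, a = 2

Rows 2 and 3 both sum to 83, so that's the common total.
The known cells in column 2 total 81, leaving 83 − 81 = 2 for the blank.
The known cells in row 4 total 84, leaving 83 − 84 = -1 for the blank.
The known cells in column 5 total 70, leaving 83 − 70 = 13 for the blank.
The known cells in row 5 total 73, leaving 83 − 73 = 10 for the blank.
The known cells in row 1 total 60, leaving 83 − 60 = 23 for the blank.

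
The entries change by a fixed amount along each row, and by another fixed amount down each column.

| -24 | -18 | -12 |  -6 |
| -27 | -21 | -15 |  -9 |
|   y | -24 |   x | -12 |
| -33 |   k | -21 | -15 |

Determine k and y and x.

k = -27, y = -30, x = -18

Along each row the entries change by 6 per step; down each column they change by -3.
Row 4: from -33 at column 1, stepping by 6 to column 2 gives -27.
Row 3: from -24 at column 2, stepping by 6 to column 1 gives -30.
Row 3: from -24 at column 2, stepping by 6 to column 3 gives -18.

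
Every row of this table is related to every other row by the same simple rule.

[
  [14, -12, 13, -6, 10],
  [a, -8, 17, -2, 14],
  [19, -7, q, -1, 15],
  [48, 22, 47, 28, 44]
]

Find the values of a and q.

The difference between any two rows is the same in every column — this is an addition table with the headers hidden.
Row 2 minus row 1 is -8 − (-12) = 4, so its entry in column 1 is 14 + 4 = 18.
Row 3 minus row 1 is -7 − (-12) = 5, so its entry in column 3 is 13 + 5 = 18.

a = 18, q = 18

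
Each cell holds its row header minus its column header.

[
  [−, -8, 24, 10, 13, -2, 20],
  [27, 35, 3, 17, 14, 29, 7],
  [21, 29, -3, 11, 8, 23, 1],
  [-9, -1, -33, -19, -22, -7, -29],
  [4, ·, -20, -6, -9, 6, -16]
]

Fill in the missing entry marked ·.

4 − (-8) = 12.

12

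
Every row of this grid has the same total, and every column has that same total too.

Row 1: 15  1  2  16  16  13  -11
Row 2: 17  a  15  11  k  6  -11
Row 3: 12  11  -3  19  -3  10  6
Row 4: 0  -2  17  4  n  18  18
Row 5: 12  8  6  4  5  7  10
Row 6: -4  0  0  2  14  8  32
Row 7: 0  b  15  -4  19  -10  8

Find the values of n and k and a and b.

Rows 1 and 3 both sum to 52, so that's the common total.
The known cells in row 7 total 28, leaving 52 − 28 = 24 for the blank.
The known cells in column 2 total 42, leaving 52 − 42 = 10 for the blank.
The known cells in row 4 total 55, leaving 52 − 55 = -3 for the blank.
The known cells in row 2 total 48, leaving 52 − 48 = 4 for the blank.

n = -3, k = 4, a = 10, b = 24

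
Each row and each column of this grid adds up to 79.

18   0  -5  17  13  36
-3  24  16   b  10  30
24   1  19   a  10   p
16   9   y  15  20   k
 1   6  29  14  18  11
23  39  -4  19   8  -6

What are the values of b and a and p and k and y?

Column 3: -5 + 16 + 19 + 29 − 4 = 55, so its missing entry is 79 − 55 = 24.
Row 2: -3 + 24 + 16 + 10 + 30 = 77, so its missing entry is 79 − 77 = 2.
Column 4: 17 + 2 + 15 + 14 + 19 = 67, so its missing entry is 79 − 67 = 12.
Row 3: 24 + 1 + 19 + 12 + 10 = 66, so its missing entry is 79 − 66 = 13.
Row 4: 16 + 9 + 24 + 15 + 20 = 84, so its missing entry is 79 − 84 = -5.

b = 2, a = 12, p = 13, k = -5, y = 24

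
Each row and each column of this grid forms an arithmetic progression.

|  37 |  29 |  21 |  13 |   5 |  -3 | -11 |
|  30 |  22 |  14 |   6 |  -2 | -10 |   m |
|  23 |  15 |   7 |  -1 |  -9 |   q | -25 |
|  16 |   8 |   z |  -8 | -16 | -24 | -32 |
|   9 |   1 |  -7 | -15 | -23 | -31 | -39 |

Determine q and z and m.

Along each row the entries change by -8 per step; down each column they change by -7.
Row 3: from 23 at column 1, stepping by -8 to column 6 gives -17.
Row 4: from 16 at column 1, stepping by -8 to column 3 gives 0.
Row 2: from 30 at column 1, stepping by -8 to column 7 gives -18.

q = -17, z = 0, m = -18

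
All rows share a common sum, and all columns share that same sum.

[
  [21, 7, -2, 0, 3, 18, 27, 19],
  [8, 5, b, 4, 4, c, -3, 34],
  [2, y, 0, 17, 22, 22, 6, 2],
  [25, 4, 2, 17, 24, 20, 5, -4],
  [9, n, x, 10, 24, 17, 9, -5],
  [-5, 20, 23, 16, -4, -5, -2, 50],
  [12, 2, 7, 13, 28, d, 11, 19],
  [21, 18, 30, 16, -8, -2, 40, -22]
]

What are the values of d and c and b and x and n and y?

d = 1, c = 22, b = 19, x = 14, n = 15, y = 22

Rows 1 and 4 both sum to 93, so that's the common total.
Row 3 has 2 + 0 + 17 + 22 + 22 + 6 + 2 = 71; the blank must be 93 − 71 = 22.
Row 7 has 12 + 2 + 7 + 13 + 28 + 11 + 19 = 92; the blank must be 93 − 92 = 1.
Column 6 has 18 + 22 + 20 + 17 − 5 + 1 − 2 = 71; the blank must be 93 − 71 = 22.
Row 2 has 8 + 5 + 4 + 4 + 22 − 3 + 34 = 74; the blank must be 93 − 74 = 19.
Column 3 has -2 + 19 + 0 + 2 + 23 + 7 + 30 = 79; the blank must be 93 − 79 = 14.
Row 5 has 9 + 14 + 10 + 24 + 17 + 9 − 5 = 78; the blank must be 93 − 78 = 15.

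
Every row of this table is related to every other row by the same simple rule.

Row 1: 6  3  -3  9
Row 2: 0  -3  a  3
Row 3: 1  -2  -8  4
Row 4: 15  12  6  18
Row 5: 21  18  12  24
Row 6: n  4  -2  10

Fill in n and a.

The difference between any two rows is the same in every column — this is an addition table with the headers hidden.
Row 6 minus row 1 is 4 − 3 = 1, so its entry in column 1 is 6 + 1 = 7.
Row 2 minus row 1 is -3 − 3 = -6, so its entry in column 3 is -3 + (-6) = -9.

n = 7, a = -9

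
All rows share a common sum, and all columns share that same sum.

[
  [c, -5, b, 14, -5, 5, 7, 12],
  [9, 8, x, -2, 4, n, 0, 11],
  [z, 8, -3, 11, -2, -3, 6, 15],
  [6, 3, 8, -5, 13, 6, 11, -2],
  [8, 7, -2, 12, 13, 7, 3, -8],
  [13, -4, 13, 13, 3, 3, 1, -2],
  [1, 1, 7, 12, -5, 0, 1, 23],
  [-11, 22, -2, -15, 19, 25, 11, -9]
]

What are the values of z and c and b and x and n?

Rows 4 and 5 both sum to 40, so that's the common total.
Column 6 has 5 − 3 + 6 + 7 + 3 + 0 + 25 = 43; the blank must be 40 − 43 = -3.
Row 2 has 9 + 8 − 2 + 4 − 3 + 0 + 11 = 27; the blank must be 40 − 27 = 13.
Row 3 has 8 − 3 + 11 − 2 − 3 + 6 + 15 = 32; the blank must be 40 − 32 = 8.
Column 1 has 9 + 8 + 6 + 8 + 13 + 1 − 11 = 34; the blank must be 40 − 34 = 6.
Row 1 has 6 − 5 + 14 − 5 + 5 + 7 + 12 = 34; the blank must be 40 − 34 = 6.

z = 8, c = 6, b = 6, x = 13, n = -3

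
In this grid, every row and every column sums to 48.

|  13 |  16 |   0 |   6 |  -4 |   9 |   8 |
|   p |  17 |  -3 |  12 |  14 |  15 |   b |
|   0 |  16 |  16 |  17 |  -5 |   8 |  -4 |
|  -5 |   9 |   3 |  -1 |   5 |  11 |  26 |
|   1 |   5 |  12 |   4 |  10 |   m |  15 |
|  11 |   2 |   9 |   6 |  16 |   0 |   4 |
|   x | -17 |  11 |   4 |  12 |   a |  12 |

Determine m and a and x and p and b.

m = 1, a = 4, x = 22, p = 6, b = -13

Row 5: 1 + 5 + 12 + 4 + 10 + 15 = 47, so its missing entry is 48 − 47 = 1.
Column 6: 9 + 15 + 8 + 11 + 1 + 0 = 44, so its missing entry is 48 − 44 = 4.
Row 7: -17 + 11 + 4 + 12 + 4 + 12 = 26, so its missing entry is 48 − 26 = 22.
Column 1: 13 + 0 − 5 + 1 + 11 + 22 = 42, so its missing entry is 48 − 42 = 6.
Row 2: 6 + 17 − 3 + 12 + 14 + 15 = 61, so its missing entry is 48 − 61 = -13.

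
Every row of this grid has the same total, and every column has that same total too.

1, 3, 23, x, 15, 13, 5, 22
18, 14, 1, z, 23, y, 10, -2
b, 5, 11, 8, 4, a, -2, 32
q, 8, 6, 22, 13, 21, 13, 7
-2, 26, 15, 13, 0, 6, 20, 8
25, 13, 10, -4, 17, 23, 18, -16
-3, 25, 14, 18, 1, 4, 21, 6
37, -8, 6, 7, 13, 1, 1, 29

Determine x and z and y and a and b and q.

x = 4, z = 18, y = 4, a = 14, b = 14, q = -4

Rows 5 and 6 both sum to 86, so that's the common total.
Row 1 has 1 + 3 + 23 + 15 + 13 + 5 + 22 = 82; the blank must be 86 − 82 = 4.
Row 4 has 8 + 6 + 22 + 13 + 21 + 13 + 7 = 90; the blank must be 86 − 90 = -4.
Column 1 has 1 + 18 − 4 − 2 + 25 − 3 + 37 = 72; the blank must be 86 − 72 = 14.
Row 3 has 14 + 5 + 11 + 8 + 4 − 2 + 32 = 72; the blank must be 86 − 72 = 14.
Column 6 has 13 + 14 + 21 + 6 + 23 + 4 + 1 = 82; the blank must be 86 − 82 = 4.
Row 2 has 18 + 14 + 1 + 23 + 4 + 10 − 2 = 68; the blank must be 86 − 68 = 18.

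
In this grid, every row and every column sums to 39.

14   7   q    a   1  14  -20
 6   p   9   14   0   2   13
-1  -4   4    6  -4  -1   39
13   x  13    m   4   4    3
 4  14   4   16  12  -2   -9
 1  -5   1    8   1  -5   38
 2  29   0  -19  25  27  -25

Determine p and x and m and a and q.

p = -5, x = 3, m = -1, a = 15, q = 8

Row 2 has 6 + 9 + 14 + 0 + 2 + 13 = 44; the blank must be 39 − 44 = -5.
Column 2 has 7 − 5 − 4 + 14 − 5 + 29 = 36; the blank must be 39 − 36 = 3.
Column 3 has 9 + 4 + 13 + 4 + 1 + 0 = 31; the blank must be 39 − 31 = 8.
Row 1 has 14 + 7 + 8 + 1 + 14 − 20 = 24; the blank must be 39 − 24 = 15.
Row 4 has 13 + 3 + 13 + 4 + 4 + 3 = 40; the blank must be 39 − 40 = -1.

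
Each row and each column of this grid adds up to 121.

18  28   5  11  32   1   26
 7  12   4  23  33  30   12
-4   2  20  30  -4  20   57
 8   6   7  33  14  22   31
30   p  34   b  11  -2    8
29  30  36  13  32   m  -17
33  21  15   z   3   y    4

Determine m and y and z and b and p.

m = -2, y = 52, z = -7, b = 18, p = 22

Row 6 has 29 + 30 + 36 + 13 + 32 − 17 = 123; the blank must be 121 − 123 = -2.
Column 6 has 1 + 30 + 20 + 22 − 2 − 2 = 69; the blank must be 121 − 69 = 52.
Row 7 has 33 + 21 + 15 + 3 + 52 + 4 = 128; the blank must be 121 − 128 = -7.
Column 4 has 11 + 23 + 30 + 33 + 13 − 7 = 103; the blank must be 121 − 103 = 18.
Row 5 has 30 + 34 + 18 + 11 − 2 + 8 = 99; the blank must be 121 − 99 = 22.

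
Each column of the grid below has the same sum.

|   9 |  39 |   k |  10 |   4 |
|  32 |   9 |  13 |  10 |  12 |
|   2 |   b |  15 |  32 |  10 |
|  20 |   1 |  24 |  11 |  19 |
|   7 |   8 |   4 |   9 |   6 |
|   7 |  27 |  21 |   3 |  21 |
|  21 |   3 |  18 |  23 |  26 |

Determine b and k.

b = 11, k = 3

Columns 1 and 4 both add up to 98, so every column sums to 98.
Column 2: 39 + 9 + 1 + 8 + 27 + 3 = 87, so the missing entry is 98 − 87 = 11.
Column 3: 13 + 15 + 24 + 4 + 21 + 18 = 95, so the missing entry is 98 − 95 = 3.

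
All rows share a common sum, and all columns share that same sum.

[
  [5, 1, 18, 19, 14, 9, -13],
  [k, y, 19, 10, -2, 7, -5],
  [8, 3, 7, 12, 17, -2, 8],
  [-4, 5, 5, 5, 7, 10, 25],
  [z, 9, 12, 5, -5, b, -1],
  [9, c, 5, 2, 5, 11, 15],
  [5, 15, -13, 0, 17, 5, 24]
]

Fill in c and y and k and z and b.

Rows 1 and 3 both sum to 53, so that's the common total.
The known cells in row 6 total 47, leaving 53 − 47 = 6 for the blank.
The known cells in column 2 total 39, leaving 53 − 39 = 14 for the blank.
The known cells in column 6 total 40, leaving 53 − 40 = 13 for the blank.
The known cells in row 5 total 33, leaving 53 − 33 = 20 for the blank.
The known cells in row 2 total 43, leaving 53 − 43 = 10 for the blank.

c = 6, y = 14, k = 10, z = 20, b = 13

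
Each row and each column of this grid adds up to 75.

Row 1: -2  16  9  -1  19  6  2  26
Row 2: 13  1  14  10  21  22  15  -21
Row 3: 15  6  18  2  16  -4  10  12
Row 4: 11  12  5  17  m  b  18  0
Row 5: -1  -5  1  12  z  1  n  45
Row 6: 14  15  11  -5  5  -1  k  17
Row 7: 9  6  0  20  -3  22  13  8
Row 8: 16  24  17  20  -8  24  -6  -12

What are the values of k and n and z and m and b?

Row 6 has 14 + 15 + 11 − 5 + 5 − 1 + 17 = 56; the blank must be 75 − 56 = 19.
Column 7 has 2 + 15 + 10 + 18 + 19 + 13 − 6 = 71; the blank must be 75 − 71 = 4.
Row 5 has -1 − 5 + 1 + 12 + 1 + 4 + 45 = 57; the blank must be 75 − 57 = 18.
Column 5 has 19 + 21 + 16 + 18 + 5 − 3 − 8 = 68; the blank must be 75 − 68 = 7.
Row 4 has 11 + 12 + 5 + 17 + 7 + 18 + 0 = 70; the blank must be 75 − 70 = 5.

k = 19, n = 4, z = 18, m = 7, b = 5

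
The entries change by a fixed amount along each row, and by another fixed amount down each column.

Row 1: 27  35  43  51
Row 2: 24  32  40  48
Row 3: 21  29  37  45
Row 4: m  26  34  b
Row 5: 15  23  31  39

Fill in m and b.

m = 18, b = 42

Along each row the entries change by 8 per step; down each column they change by -3.
Row 4: from 26 at column 2, stepping by 8 to column 1 gives 18.
Row 4: from 26 at column 2, stepping by 8 to column 4 gives 42.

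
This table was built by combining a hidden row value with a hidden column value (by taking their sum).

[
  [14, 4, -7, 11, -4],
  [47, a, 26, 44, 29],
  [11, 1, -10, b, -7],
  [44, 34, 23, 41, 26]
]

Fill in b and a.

b = 8, a = 37

The difference between any two rows is the same in every column — this is an addition table with the headers hidden.
Row 3 minus row 1 is -7 − (-4) = -3, so its entry in column 4 is 11 + (-3) = 8.
Row 2 minus row 1 is 29 − (-4) = 33, so its entry in column 2 is 4 + 33 = 37.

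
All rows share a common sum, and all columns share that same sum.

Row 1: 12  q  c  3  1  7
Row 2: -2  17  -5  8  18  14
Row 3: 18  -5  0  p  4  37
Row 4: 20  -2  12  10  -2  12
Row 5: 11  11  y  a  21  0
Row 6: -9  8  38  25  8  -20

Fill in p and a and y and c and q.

p = -4, a = 8, y = -1, c = 6, q = 21

Rows 2 and 4 both sum to 50, so that's the common total.
The known cells in column 2 total 29, leaving 50 − 29 = 21 for the blank.
The known cells in row 3 total 54, leaving 50 − 54 = -4 for the blank.
The known cells in column 4 total 42, leaving 50 − 42 = 8 for the blank.
The known cells in row 5 total 51, leaving 50 − 51 = -1 for the blank.
The known cells in row 1 total 44, leaving 50 − 44 = 6 for the blank.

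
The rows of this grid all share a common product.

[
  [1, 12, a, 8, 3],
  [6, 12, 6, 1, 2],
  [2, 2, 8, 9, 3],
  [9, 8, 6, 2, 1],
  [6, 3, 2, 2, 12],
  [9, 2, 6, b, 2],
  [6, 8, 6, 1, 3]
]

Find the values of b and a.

Rows 3 and 7 each multiply to 864, so every row has product 864.
Row 6: 9×2×6×2 = 216, so the missing entry is 864 ÷ 216 = 4.
Row 1: 1×12×8×3 = 288, so the missing entry is 864 ÷ 288 = 3.

b = 4, a = 3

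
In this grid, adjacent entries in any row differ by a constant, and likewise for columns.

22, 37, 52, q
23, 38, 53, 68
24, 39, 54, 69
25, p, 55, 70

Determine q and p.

q = 67, p = 40

Along each row the entries change by 15 per step; down each column they change by 1.
Row 1: from 22 at column 1, stepping by 15 to column 4 gives 67.
Row 4: from 25 at column 1, stepping by 15 to column 2 gives 40.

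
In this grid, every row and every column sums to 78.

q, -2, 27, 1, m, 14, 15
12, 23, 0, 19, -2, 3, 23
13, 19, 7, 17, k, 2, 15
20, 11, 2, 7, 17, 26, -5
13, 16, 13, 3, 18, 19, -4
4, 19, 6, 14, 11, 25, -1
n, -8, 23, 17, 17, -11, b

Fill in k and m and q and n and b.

Row 3: 13 + 19 + 7 + 17 + 2 + 15 = 73, so its missing entry is 78 − 73 = 5.
Column 5: -2 + 5 + 17 + 18 + 11 + 17 = 66, so its missing entry is 78 − 66 = 12.
Row 1: -2 + 27 + 1 + 12 + 14 + 15 = 67, so its missing entry is 78 − 67 = 11.
Column 1: 11 + 12 + 13 + 20 + 13 + 4 = 73, so its missing entry is 78 − 73 = 5.
Row 7: 5 − 8 + 23 + 17 + 17 − 11 = 43, so its missing entry is 78 − 43 = 35.

k = 5, m = 12, q = 11, n = 5, b = 35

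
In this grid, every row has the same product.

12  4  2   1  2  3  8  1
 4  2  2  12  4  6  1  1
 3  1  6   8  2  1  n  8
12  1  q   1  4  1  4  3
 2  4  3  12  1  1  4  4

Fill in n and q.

Rows 2 and 5 each multiply to 4608, so every row has product 4608.
Row 3: 3×1×6×8×2×1×8 = 2304, so the missing entry is 4608 ÷ 2304 = 2.
Row 4: 12×1×1×4×1×4×3 = 576, so the missing entry is 4608 ÷ 576 = 8.

n = 2, q = 8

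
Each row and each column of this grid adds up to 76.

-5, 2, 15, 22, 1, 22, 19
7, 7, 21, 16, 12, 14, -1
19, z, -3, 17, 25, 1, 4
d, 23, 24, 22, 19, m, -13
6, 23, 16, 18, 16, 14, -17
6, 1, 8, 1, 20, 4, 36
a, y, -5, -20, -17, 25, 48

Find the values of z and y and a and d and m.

Row 3: 19 − 3 + 17 + 25 + 1 + 4 = 63, so its missing entry is 76 − 63 = 13.
Column 2: 2 + 7 + 13 + 23 + 23 + 1 = 69, so its missing entry is 76 − 69 = 7.
Row 7: 7 − 5 − 20 − 17 + 25 + 48 = 38, so its missing entry is 76 − 38 = 38.
Column 1: -5 + 7 + 19 + 6 + 6 + 38 = 71, so its missing entry is 76 − 71 = 5.
Row 4: 5 + 23 + 24 + 22 + 19 − 13 = 80, so its missing entry is 76 − 80 = -4.

z = 13, y = 7, a = 38, d = 5, m = -4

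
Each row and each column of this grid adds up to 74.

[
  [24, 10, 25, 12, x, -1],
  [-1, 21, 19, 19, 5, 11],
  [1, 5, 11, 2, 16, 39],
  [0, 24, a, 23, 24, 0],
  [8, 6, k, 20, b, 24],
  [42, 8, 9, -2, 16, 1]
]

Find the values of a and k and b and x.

a = 3, k = 7, b = 9, x = 4

Row 4: 0 + 24 + 23 + 24 + 0 = 71, so its missing entry is 74 − 71 = 3.
Row 1: 24 + 10 + 25 + 12 − 1 = 70, so its missing entry is 74 − 70 = 4.
Column 5: 4 + 5 + 16 + 24 + 16 = 65, so its missing entry is 74 − 65 = 9.
Row 5: 8 + 6 + 20 + 9 + 24 = 67, so its missing entry is 74 − 67 = 7.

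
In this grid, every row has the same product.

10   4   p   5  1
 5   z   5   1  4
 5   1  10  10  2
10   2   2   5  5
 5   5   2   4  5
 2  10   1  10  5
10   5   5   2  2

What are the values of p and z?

Rows 4 and 5 each multiply to 1000, so every row has product 1000.
Row 1: 10×4×5×1 = 200, so the missing entry is 1000 ÷ 200 = 5.
Row 2: 5×5×1×4 = 100, so the missing entry is 1000 ÷ 100 = 10.

p = 5, z = 10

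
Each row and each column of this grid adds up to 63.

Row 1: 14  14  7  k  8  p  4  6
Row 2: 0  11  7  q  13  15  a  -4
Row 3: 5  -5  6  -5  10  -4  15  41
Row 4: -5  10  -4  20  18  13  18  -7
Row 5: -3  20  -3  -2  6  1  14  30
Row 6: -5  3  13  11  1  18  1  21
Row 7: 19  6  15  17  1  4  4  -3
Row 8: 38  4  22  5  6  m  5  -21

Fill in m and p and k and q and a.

Column 7: 4 + 15 + 18 + 14 + 1 + 4 + 5 = 61, so its missing entry is 63 − 61 = 2.
Row 8: 38 + 4 + 22 + 5 + 6 + 5 − 21 = 59, so its missing entry is 63 − 59 = 4.
Column 6: 15 − 4 + 13 + 1 + 18 + 4 + 4 = 51, so its missing entry is 63 − 51 = 12.
Row 1: 14 + 14 + 7 + 8 + 12 + 4 + 6 = 65, so its missing entry is 63 − 65 = -2.
Row 2: 0 + 11 + 7 + 13 + 15 + 2 − 4 = 44, so its missing entry is 63 − 44 = 19.

m = 4, p = 12, k = -2, q = 19, a = 2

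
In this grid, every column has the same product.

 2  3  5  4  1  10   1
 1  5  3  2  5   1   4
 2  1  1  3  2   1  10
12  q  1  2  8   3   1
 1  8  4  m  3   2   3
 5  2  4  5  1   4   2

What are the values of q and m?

Columns 1 and 6 each multiply to 240, so every column has product 240.
Column 2: 3×5×1×8×2 = 240, so the missing entry is 240 ÷ 240 = 1.
Column 4: 4×2×3×2×5 = 240, so the missing entry is 240 ÷ 240 = 1.

q = 1, m = 1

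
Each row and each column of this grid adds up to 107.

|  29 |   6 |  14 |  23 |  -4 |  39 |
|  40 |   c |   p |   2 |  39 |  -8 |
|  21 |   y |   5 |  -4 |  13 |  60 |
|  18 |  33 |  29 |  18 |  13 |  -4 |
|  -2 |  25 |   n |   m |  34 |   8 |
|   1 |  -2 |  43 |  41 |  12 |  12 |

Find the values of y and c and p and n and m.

Row 3 has 21 + 5 − 4 + 13 + 60 = 95; the blank must be 107 − 95 = 12.
Column 4 has 23 + 2 − 4 + 18 + 41 = 80; the blank must be 107 − 80 = 27.
Column 2 has 6 + 12 + 33 + 25 − 2 = 74; the blank must be 107 − 74 = 33.
Row 2 has 40 + 33 + 2 + 39 − 8 = 106; the blank must be 107 − 106 = 1.
Row 5 has -2 + 25 + 27 + 34 + 8 = 92; the blank must be 107 − 92 = 15.

y = 12, c = 33, p = 1, n = 15, m = 27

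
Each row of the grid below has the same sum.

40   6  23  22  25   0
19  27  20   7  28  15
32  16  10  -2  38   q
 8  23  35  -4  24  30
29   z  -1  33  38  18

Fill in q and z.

Rows 1 and 4 both add up to 116, so every row sums to 116.
Row 3: 32 + 16 + 10 − 2 + 38 = 94, so the missing entry is 116 − 94 = 22.
Row 5: 29 − 1 + 33 + 38 + 18 = 117, so the missing entry is 116 − 117 = -1.

q = 22, z = -1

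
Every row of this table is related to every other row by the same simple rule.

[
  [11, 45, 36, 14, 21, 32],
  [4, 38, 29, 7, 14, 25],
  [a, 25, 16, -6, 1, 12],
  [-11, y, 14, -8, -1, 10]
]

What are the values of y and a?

y = 23, a = -9

The difference between any two rows is the same in every column — this is an addition table with the headers hidden.
Row 4 minus row 1 is -8 − 14 = -22, so its entry in column 2 is 45 + (-22) = 23.
Row 3 minus row 1 is -6 − 14 = -20, so its entry in column 1 is 11 + (-20) = -9.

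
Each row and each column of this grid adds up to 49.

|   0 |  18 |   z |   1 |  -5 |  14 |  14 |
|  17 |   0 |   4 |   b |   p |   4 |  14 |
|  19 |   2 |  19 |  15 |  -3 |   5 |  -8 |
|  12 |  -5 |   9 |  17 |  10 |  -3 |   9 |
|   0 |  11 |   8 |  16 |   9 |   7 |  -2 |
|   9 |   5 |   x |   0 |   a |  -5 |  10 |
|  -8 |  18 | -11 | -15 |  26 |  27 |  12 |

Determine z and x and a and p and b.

z = 7, x = 13, a = 17, p = -5, b = 15

Row 1: 0 + 18 + 1 − 5 + 14 + 14 = 42, so its missing entry is 49 − 42 = 7.
Column 4: 1 + 15 + 17 + 16 + 0 − 15 = 34, so its missing entry is 49 − 34 = 15.
Row 2: 17 + 0 + 4 + 15 + 4 + 14 = 54, so its missing entry is 49 − 54 = -5.
Column 5: -5 − 5 − 3 + 10 + 9 + 26 = 32, so its missing entry is 49 − 32 = 17.
Row 6: 9 + 5 + 0 + 17 − 5 + 10 = 36, so its missing entry is 49 − 36 = 13.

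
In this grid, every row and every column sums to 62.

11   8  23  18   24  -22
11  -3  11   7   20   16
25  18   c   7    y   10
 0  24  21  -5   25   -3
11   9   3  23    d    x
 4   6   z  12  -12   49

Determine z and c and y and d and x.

z = 3, c = 1, y = 1, d = 4, x = 12

Column 6 has -22 + 16 + 10 − 3 + 49 = 50; the blank must be 62 − 50 = 12.
Row 5 has 11 + 9 + 3 + 23 + 12 = 58; the blank must be 62 − 58 = 4.
Column 5 has 24 + 20 + 25 + 4 − 12 = 61; the blank must be 62 − 61 = 1.
Row 3 has 25 + 18 + 7 + 1 + 10 = 61; the blank must be 62 − 61 = 1.
Row 6 has 4 + 6 + 12 − 12 + 49 = 59; the blank must be 62 − 59 = 3.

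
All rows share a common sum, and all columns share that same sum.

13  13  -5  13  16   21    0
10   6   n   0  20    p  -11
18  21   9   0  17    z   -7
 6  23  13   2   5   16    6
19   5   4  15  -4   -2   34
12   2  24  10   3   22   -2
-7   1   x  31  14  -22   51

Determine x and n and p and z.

x = 3, n = 23, p = 23, z = 13

Rows 1 and 4 both sum to 71, so that's the common total.
The known cells in row 7 total 68, leaving 71 − 68 = 3 for the blank.
The known cells in column 3 total 48, leaving 71 − 48 = 23 for the blank.
The known cells in row 3 total 58, leaving 71 − 58 = 13 for the blank.
The known cells in row 2 total 48, leaving 71 − 48 = 23 for the blank.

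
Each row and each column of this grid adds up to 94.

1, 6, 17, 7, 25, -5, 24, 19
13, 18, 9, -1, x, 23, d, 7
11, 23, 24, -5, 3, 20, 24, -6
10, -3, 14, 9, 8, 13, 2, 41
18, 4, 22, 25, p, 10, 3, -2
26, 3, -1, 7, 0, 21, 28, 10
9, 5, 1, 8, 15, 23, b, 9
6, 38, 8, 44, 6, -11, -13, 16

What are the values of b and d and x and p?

b = 24, d = 2, x = 23, p = 14

The known cells in row 7 total 70, leaving 94 − 70 = 24 for the blank.
The known cells in column 7 total 92, leaving 94 − 92 = 2 for the blank.
The known cells in row 5 total 80, leaving 94 − 80 = 14 for the blank.
The known cells in row 2 total 71, leaving 94 − 71 = 23 for the blank.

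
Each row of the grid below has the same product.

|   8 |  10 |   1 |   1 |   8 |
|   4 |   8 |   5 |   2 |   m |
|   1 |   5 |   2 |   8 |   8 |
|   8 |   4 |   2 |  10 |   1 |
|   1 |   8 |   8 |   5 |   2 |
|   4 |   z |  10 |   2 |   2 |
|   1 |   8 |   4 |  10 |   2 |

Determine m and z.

Rows 1 and 3 each multiply to 640, so every row has product 640.
Row 2: 4×8×5×2 = 320, so the missing entry is 640 ÷ 320 = 2.
Row 6: 4×10×2×2 = 160, so the missing entry is 640 ÷ 160 = 4.

m = 2, z = 4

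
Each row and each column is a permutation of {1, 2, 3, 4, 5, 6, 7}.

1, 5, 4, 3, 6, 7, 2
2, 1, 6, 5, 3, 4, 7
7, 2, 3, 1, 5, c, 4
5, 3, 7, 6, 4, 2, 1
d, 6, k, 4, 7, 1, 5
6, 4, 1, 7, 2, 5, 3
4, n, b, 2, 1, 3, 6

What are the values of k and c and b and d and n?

k = 2, c = 6, b = 5, d = 3, n = 7

At (row 5, col 1): column 1 already has {1, 2, 4, 5, 6, 7}, so the value is 3.
For row 7, column 2: column 2 already has {1, 2, 3, 4, 5, 6}; that leaves 7.
For row 7, column 3: row 7 already has {1, 2, 3, 4, 6, 7}; that leaves 5.
For row 5, column 3: row 5 already has {1, 3, 4, 5, 6, 7}; that leaves 2.
At (row 3, col 6): row 3 already has {1, 2, 3, 4, 5, 7}, so the value is 6.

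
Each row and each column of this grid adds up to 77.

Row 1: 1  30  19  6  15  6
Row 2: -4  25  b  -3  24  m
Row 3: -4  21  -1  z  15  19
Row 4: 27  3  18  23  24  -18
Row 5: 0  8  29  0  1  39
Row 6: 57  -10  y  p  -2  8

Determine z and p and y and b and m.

Column 6: 6 + 19 − 18 + 39 + 8 = 54, so its missing entry is 77 − 54 = 23.
Row 2: -4 + 25 − 3 + 24 + 23 = 65, so its missing entry is 77 − 65 = 12.
Row 3: -4 + 21 − 1 + 15 + 19 = 50, so its missing entry is 77 − 50 = 27.
Column 4: 6 − 3 + 27 + 23 + 0 = 53, so its missing entry is 77 − 53 = 24.
Row 6: 57 − 10 + 24 − 2 + 8 = 77, so its missing entry is 77 − 77 = 0.

z = 27, p = 24, y = 0, b = 12, m = 23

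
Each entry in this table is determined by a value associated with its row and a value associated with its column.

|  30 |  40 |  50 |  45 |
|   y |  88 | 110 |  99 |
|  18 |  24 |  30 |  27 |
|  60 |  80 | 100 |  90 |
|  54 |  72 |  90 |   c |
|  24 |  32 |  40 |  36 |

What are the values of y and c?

Each row is a constant multiple of every other row — this is a multiplication table with the headers hidden.
Row 2 is 88/40 = 11/5 times row 1, so its entry in column 1 is 30 × 11/5 = 66.
Row 5 is 72/40 = 9/5 times row 1, so its entry in column 4 is 45 × 9/5 = 81.

y = 66, c = 81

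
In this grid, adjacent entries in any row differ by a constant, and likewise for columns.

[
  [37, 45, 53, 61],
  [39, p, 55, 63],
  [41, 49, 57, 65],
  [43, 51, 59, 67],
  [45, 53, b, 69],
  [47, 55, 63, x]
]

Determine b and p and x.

Along each row the entries change by 8 per step; down each column they change by 2.
Row 5: from 45 at column 1, stepping by 8 to column 3 gives 61.
Row 2: from 39 at column 1, stepping by 8 to column 2 gives 47.
Row 6: from 47 at column 1, stepping by 8 to column 4 gives 71.

b = 61, p = 47, x = 71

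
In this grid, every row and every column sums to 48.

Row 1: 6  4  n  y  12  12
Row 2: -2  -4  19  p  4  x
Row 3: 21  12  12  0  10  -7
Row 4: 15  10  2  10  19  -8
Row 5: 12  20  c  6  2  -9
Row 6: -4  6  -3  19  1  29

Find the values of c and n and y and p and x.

c = 17, n = 1, y = 13, p = 0, x = 31

Column 6: 12 − 7 − 8 − 9 + 29 = 17, so its missing entry is 48 − 17 = 31.
Row 5: 12 + 20 + 6 + 2 − 9 = 31, so its missing entry is 48 − 31 = 17.
Column 3: 19 + 12 + 2 + 17 − 3 = 47, so its missing entry is 48 − 47 = 1.
Row 1: 6 + 4 + 1 + 12 + 12 = 35, so its missing entry is 48 − 35 = 13.
Row 2: -2 − 4 + 19 + 4 + 31 = 48, so its missing entry is 48 − 48 = 0.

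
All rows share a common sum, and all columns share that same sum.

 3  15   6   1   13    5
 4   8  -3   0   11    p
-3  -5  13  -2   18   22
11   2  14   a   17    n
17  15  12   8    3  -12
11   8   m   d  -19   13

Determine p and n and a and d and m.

Rows 1 and 3 both sum to 43, so that's the common total.
Row 2: 4 + 8 − 3 + 0 + 11 = 20, so its missing entry is 43 − 20 = 23.
Column 6: 5 + 23 + 22 − 12 + 13 = 51, so its missing entry is 43 − 51 = -8.
Row 4: 11 + 2 + 14 + 17 − 8 = 36, so its missing entry is 43 − 36 = 7.
Column 4: 1 + 0 − 2 + 7 + 8 = 14, so its missing entry is 43 − 14 = 29.
Row 6: 11 + 8 + 29 − 19 + 13 = 42, so its missing entry is 43 − 42 = 1.

p = 23, n = -8, a = 7, d = 29, m = 1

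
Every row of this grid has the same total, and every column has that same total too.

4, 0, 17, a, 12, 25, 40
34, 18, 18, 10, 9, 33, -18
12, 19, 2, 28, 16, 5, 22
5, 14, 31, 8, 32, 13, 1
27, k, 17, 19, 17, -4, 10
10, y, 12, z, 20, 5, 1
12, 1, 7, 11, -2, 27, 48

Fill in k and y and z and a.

k = 18, y = 34, z = 22, a = 6

Rows 2 and 3 both sum to 104, so that's the common total.
The known cells in row 1 total 98, leaving 104 − 98 = 6 for the blank.
The known cells in column 4 total 82, leaving 104 − 82 = 22 for the blank.
The known cells in row 5 total 86, leaving 104 − 86 = 18 for the blank.
The known cells in row 6 total 70, leaving 104 − 70 = 34 for the blank.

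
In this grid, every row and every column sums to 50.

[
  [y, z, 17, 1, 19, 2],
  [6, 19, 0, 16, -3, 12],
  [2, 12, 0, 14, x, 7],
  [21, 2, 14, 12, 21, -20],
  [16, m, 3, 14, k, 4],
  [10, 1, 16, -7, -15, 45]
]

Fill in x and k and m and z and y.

Row 3: 2 + 12 + 0 + 14 + 7 = 35, so its missing entry is 50 − 35 = 15.
Column 5: 19 − 3 + 15 + 21 − 15 = 37, so its missing entry is 50 − 37 = 13.
Column 1: 6 + 2 + 21 + 16 + 10 = 55, so its missing entry is 50 − 55 = -5.
Row 1: -5 + 17 + 1 + 19 + 2 = 34, so its missing entry is 50 − 34 = 16.
Row 5: 16 + 3 + 14 + 13 + 4 = 50, so its missing entry is 50 − 50 = 0.

x = 15, k = 13, m = 0, z = 16, y = -5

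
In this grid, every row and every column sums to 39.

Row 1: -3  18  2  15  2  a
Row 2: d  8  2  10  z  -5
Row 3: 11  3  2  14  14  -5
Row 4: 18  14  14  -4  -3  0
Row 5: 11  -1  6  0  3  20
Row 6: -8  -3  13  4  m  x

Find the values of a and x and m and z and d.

a = 5, x = 24, m = 9, z = 14, d = 10

The known cells in row 1 total 34, leaving 39 − 34 = 5 for the blank.
The known cells in column 6 total 15, leaving 39 − 15 = 24 for the blank.
The known cells in row 6 total 30, leaving 39 − 30 = 9 for the blank.
The known cells in column 5 total 25, leaving 39 − 25 = 14 for the blank.
The known cells in row 2 total 29, leaving 39 − 29 = 10 for the blank.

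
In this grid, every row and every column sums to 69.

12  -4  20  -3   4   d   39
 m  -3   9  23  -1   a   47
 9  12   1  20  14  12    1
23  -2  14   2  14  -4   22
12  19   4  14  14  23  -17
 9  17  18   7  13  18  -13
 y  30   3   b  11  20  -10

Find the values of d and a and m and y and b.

d = 1, a = -1, m = -5, y = 9, b = 6

Row 1 has 12 − 4 + 20 − 3 + 4 + 39 = 68; the blank must be 69 − 68 = 1.
Column 6 has 1 + 12 − 4 + 23 + 18 + 20 = 70; the blank must be 69 − 70 = -1.
Row 2 has -3 + 9 + 23 − 1 − 1 + 47 = 74; the blank must be 69 − 74 = -5.
Column 1 has 12 − 5 + 9 + 23 + 12 + 9 = 60; the blank must be 69 − 60 = 9.
Row 7 has 9 + 30 + 3 + 11 + 20 − 10 = 63; the blank must be 69 − 63 = 6.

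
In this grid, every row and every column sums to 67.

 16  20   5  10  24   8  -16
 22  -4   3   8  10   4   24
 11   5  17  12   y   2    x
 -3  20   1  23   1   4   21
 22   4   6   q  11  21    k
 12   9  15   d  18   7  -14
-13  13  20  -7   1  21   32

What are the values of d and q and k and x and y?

d = 20, q = 1, k = 2, x = 18, y = 2

Column 5: 24 + 10 + 1 + 11 + 18 + 1 = 65, so its missing entry is 67 − 65 = 2.
Row 3: 11 + 5 + 17 + 12 + 2 + 2 = 49, so its missing entry is 67 − 49 = 18.
Column 7: -16 + 24 + 18 + 21 − 14 + 32 = 65, so its missing entry is 67 − 65 = 2.
Row 5: 22 + 4 + 6 + 11 + 21 + 2 = 66, so its missing entry is 67 − 66 = 1.
Row 6: 12 + 9 + 15 + 18 + 7 − 14 = 47, so its missing entry is 67 − 47 = 20.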